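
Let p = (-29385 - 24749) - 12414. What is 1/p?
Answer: -1/66548 ≈ -1.5027e-5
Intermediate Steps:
p = -66548 (p = -54134 - 12414 = -66548)
1/p = 1/(-66548) = -1/66548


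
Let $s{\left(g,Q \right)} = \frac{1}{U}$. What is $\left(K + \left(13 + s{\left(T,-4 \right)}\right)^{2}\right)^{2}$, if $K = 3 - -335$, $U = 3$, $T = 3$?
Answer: $\frac{21548164}{81} \approx 2.6603 \cdot 10^{5}$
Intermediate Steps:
$s{\left(g,Q \right)} = \frac{1}{3}$
$K = 338$ ($K = 3 + 335 = 338$)
$\left(K + \left(13 + s{\left(T,-4 \right)}\right)^{2}\right)^{2} = \left(338 + \left(13 + \frac{1}{3}\right)^{2}\right)^{2} = \left(338 + \left(\frac{40}{3}\right)^{2}\right)^{2} = \left(338 + \frac{1600}{9}\right)^{2} = \left(\frac{4642}{9}\right)^{2} = \frac{21548164}{81}$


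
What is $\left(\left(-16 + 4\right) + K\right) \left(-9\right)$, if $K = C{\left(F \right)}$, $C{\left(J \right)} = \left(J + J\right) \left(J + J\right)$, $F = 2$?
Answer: $-36$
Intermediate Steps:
$C{\left(J \right)} = 4 J^{2}$ ($C{\left(J \right)} = 2 J 2 J = 4 J^{2}$)
$K = 16$ ($K = 4 \cdot 2^{2} = 4 \cdot 4 = 16$)
$\left(\left(-16 + 4\right) + K\right) \left(-9\right) = \left(\left(-16 + 4\right) + 16\right) \left(-9\right) = \left(-12 + 16\right) \left(-9\right) = 4 \left(-9\right) = -36$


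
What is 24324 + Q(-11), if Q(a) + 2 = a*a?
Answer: 24443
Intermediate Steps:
Q(a) = -2 + a**2 (Q(a) = -2 + a*a = -2 + a**2)
24324 + Q(-11) = 24324 + (-2 + (-11)**2) = 24324 + (-2 + 121) = 24324 + 119 = 24443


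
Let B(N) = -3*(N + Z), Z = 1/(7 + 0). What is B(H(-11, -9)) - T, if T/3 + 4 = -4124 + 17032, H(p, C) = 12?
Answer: -271239/7 ≈ -38748.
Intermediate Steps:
Z = 1/7 ≈ 0.14286
T = 38712 (T = -12 + 3*(-4124 + 17032) = -12 + 3*12908 = -12 + 38724 = 38712)
B(N) = -3/7 - 3*N (B(N) = -3*(N + 1/7) = -3*(1/7 + N) = -3/7 - 3*N)
B(H(-11, -9)) - T = (-3/7 - 3*12) - 1*38712 = (-3/7 - 36) - 38712 = -255/7 - 38712 = -271239/7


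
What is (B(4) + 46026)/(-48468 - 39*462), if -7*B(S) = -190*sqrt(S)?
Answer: -161281/232701 ≈ -0.69308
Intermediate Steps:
B(S) = 190*sqrt(S)/7 (B(S) = -(-190)*sqrt(S)/7 = 190*sqrt(S)/7)
(B(4) + 46026)/(-48468 - 39*462) = (190*sqrt(4)/7 + 46026)/(-48468 - 39*462) = ((190/7)*2 + 46026)/(-48468 - 18018) = (380/7 + 46026)/(-66486) = (322562/7)*(-1/66486) = -161281/232701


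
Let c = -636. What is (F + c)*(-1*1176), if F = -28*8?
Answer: 1011360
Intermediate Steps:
F = -224
(F + c)*(-1*1176) = (-224 - 636)*(-1*1176) = -860*(-1176) = 1011360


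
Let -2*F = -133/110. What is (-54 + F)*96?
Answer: -281928/55 ≈ -5126.0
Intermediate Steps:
F = 133/220 (F = -(-133)/(2*110) = -½*(-133/110) = 133/220 ≈ 0.60455)
(-54 + F)*96 = (-54 + 133/220)*96 = -11747/220*96 = -281928/55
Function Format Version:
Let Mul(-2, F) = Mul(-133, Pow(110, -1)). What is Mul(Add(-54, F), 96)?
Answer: Rational(-281928, 55) ≈ -5126.0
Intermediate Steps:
F = Rational(133, 220) (F = Mul(Rational(-1, 2), Mul(-133, Pow(110, -1))) = Mul(Rational(-1, 2), Mul(-133, Rational(1, 110))) = Mul(Rational(-1, 2), Rational(-133, 110)) = Rational(133, 220) ≈ 0.60455)
Mul(Add(-54, F), 96) = Mul(Add(-54, Rational(133, 220)), 96) = Mul(Rational(-11747, 220), 96) = Rational(-281928, 55)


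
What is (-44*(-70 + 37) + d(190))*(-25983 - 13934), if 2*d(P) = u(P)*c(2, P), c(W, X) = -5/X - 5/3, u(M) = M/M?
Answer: -13207058371/228 ≈ -5.7926e+7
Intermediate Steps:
u(M) = 1
c(W, X) = -5/3 - 5/X (c(W, X) = -5/X - 5*⅓ = -5/X - 5/3 = -5/3 - 5/X)
d(P) = -⅚ - 5/(2*P) (d(P) = (1*(-5/3 - 5/P))/2 = (-5/3 - 5/P)/2 = -⅚ - 5/(2*P))
(-44*(-70 + 37) + d(190))*(-25983 - 13934) = (-44*(-70 + 37) + (⅚)*(-3 - 1*190)/190)*(-25983 - 13934) = (-44*(-33) + (⅚)*(1/190)*(-3 - 190))*(-39917) = (1452 + (⅚)*(1/190)*(-193))*(-39917) = (1452 - 193/228)*(-39917) = (330863/228)*(-39917) = -13207058371/228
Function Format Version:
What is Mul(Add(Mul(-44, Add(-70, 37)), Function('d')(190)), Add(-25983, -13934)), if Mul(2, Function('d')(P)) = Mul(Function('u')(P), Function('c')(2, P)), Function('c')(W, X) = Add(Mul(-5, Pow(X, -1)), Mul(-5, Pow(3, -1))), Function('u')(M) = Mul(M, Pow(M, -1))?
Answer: Rational(-13207058371, 228) ≈ -5.7926e+7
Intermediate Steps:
Function('u')(M) = 1
Function('c')(W, X) = Add(Rational(-5, 3), Mul(-5, Pow(X, -1))) (Function('c')(W, X) = Add(Mul(-5, Pow(X, -1)), Mul(-5, Rational(1, 3))) = Add(Mul(-5, Pow(X, -1)), Rational(-5, 3)) = Add(Rational(-5, 3), Mul(-5, Pow(X, -1))))
Function('d')(P) = Add(Rational(-5, 6), Mul(Rational(-5, 2), Pow(P, -1))) (Function('d')(P) = Mul(Rational(1, 2), Mul(1, Add(Rational(-5, 3), Mul(-5, Pow(P, -1))))) = Mul(Rational(1, 2), Add(Rational(-5, 3), Mul(-5, Pow(P, -1)))) = Add(Rational(-5, 6), Mul(Rational(-5, 2), Pow(P, -1))))
Mul(Add(Mul(-44, Add(-70, 37)), Function('d')(190)), Add(-25983, -13934)) = Mul(Add(Mul(-44, Add(-70, 37)), Mul(Rational(5, 6), Pow(190, -1), Add(-3, Mul(-1, 190)))), Add(-25983, -13934)) = Mul(Add(Mul(-44, -33), Mul(Rational(5, 6), Rational(1, 190), Add(-3, -190))), -39917) = Mul(Add(1452, Mul(Rational(5, 6), Rational(1, 190), -193)), -39917) = Mul(Add(1452, Rational(-193, 228)), -39917) = Mul(Rational(330863, 228), -39917) = Rational(-13207058371, 228)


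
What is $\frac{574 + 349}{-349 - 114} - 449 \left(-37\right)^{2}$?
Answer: $- \frac{284598226}{463} \approx -6.1468 \cdot 10^{5}$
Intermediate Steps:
$\frac{574 + 349}{-349 - 114} - 449 \left(-37\right)^{2} = \frac{923}{-349 + \left(-130 + 16\right)} - 614681 = \frac{923}{-349 - 114} - 614681 = \frac{923}{-463} - 614681 = 923 \left(- \frac{1}{463}\right) - 614681 = - \frac{923}{463} - 614681 = - \frac{284598226}{463}$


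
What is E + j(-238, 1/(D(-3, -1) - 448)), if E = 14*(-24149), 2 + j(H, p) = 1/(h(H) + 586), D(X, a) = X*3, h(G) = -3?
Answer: -197105303/583 ≈ -3.3809e+5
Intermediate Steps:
D(X, a) = 3*X
j(H, p) = -1165/583 (j(H, p) = -2 + 1/(-3 + 586) = -2 + 1/583 = -1165/583)
E = -338086
E + j(-238, 1/(D(-3, -1) - 448)) = -338086 - 1165/583 = -197105303/583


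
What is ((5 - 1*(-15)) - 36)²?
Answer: 256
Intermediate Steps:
((5 - 1*(-15)) - 36)² = ((5 + 15) - 36)² = (20 - 36)² = (-16)² = 256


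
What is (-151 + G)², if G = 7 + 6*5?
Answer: 12996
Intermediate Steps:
G = 37 (G = 7 + 30 = 37)
(-151 + G)² = (-151 + 37)² = (-114)² = 12996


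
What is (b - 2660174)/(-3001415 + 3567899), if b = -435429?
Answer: -3095603/566484 ≈ -5.4646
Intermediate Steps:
(b - 2660174)/(-3001415 + 3567899) = (-435429 - 2660174)/(-3001415 + 3567899) = -3095603/566484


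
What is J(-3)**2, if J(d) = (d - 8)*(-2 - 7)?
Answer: 9801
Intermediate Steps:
J(d) = 72 - 9*d (J(d) = (-8 + d)*(-9) = 72 - 9*d)
J(-3)**2 = (72 - 9*(-3))**2 = (72 + 27)**2 = 99**2 = 9801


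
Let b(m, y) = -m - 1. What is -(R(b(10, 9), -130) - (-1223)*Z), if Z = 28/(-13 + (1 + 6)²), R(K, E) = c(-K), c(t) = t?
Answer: -8660/9 ≈ -962.22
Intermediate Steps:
b(m, y) = -1 - m
R(K, E) = -K
Z = 7/9 (Z = 28/(-13 + 7²) = 28/(-13 + 49) = 28/36 = 28*(1/36) = 7/9 ≈ 0.77778)
-(R(b(10, 9), -130) - (-1223)*Z) = -(-(-1 - 1*10) - (-1223)*7/9) = -(-(-1 - 10) - 1*(-8561/9)) = -(-1*(-11) + 8561/9) = -(11 + 8561/9) = -1*8660/9 = -8660/9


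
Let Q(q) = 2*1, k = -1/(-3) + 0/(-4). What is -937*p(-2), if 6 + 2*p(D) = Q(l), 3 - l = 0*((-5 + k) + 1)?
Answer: 1874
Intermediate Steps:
k = ⅓ (k = -1*(-⅓) + 0*(-¼) = ⅓ + 0 = ⅓ ≈ 0.33333)
l = 3 (l = 3 - 0*((-5 + ⅓) + 1) = 3 - 0*(-14/3 + 1) = 3 - 0*(-11)/3 = 3 - 1*0 = 3 + 0 = 3)
Q(q) = 2
p(D) = -2 (p(D) = -3 + (½)*2 = -3 + 1 = -2)
-937*p(-2) = -937*(-2) = 1874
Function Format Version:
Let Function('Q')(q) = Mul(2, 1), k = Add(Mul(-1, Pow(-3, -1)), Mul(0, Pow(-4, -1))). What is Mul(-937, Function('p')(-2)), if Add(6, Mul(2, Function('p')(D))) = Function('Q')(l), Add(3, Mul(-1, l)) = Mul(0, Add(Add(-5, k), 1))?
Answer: 1874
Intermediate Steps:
k = Rational(1, 3) (k = Add(Mul(-1, Rational(-1, 3)), Mul(0, Rational(-1, 4))) = Add(Rational(1, 3), 0) = Rational(1, 3) ≈ 0.33333)
l = 3 (l = Add(3, Mul(-1, Mul(0, Add(Add(-5, Rational(1, 3)), 1)))) = Add(3, Mul(-1, Mul(0, Add(Rational(-14, 3), 1)))) = Add(3, Mul(-1, Mul(0, Rational(-11, 3)))) = Add(3, Mul(-1, 0)) = Add(3, 0) = 3)
Function('Q')(q) = 2
Function('p')(D) = -2 (Function('p')(D) = Add(-3, Mul(Rational(1, 2), 2)) = Add(-3, 1) = -2)
Mul(-937, Function('p')(-2)) = Mul(-937, -2) = 1874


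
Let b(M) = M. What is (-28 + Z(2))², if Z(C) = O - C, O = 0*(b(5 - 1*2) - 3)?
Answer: 900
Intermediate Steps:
O = 0 (O = 0*((5 - 1*2) - 3) = 0*((5 - 2) - 3) = 0*(3 - 3) = 0*0 = 0)
Z(C) = -C (Z(C) = 0 - C = -C)
(-28 + Z(2))² = (-28 - 1*2)² = (-28 - 2)² = (-30)² = 900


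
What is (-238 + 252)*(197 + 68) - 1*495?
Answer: 3215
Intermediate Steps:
(-238 + 252)*(197 + 68) - 1*495 = 14*265 - 495 = 3710 - 495 = 3215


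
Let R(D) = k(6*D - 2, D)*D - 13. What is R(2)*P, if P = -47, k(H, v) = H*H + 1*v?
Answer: -8977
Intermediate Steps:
k(H, v) = v + H² (k(H, v) = H² + v = v + H²)
R(D) = -13 + D*(D + (-2 + 6*D)²) (R(D) = (D + (6*D - 2)²)*D - 13 = (D + (-2 + 6*D)²)*D - 13 = D*(D + (-2 + 6*D)²) - 13 = -13 + D*(D + (-2 + 6*D)²))
R(2)*P = (-13 + 2*(2 + 4*(-1 + 3*2)²))*(-47) = (-13 + 2*(2 + 4*(-1 + 6)²))*(-47) = (-13 + 2*(2 + 4*5²))*(-47) = (-13 + 2*(2 + 4*25))*(-47) = (-13 + 2*(2 + 100))*(-47) = (-13 + 2*102)*(-47) = (-13 + 204)*(-47) = 191*(-47) = -8977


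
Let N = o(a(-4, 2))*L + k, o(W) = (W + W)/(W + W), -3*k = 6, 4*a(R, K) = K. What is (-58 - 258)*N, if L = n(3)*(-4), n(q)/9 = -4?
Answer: -44872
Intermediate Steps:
a(R, K) = K/4
n(q) = -36 (n(q) = 9*(-4) = -36)
k = -2 (k = -1/3*6 = -2)
o(W) = 1 (o(W) = (2*W)/((2*W)) = (2*W)*(1/(2*W)) = 1)
L = 144 (L = -36*(-4) = 144)
N = 142 (N = 1*144 - 2 = 144 - 2 = 142)
(-58 - 258)*N = (-58 - 258)*142 = -316*142 = -44872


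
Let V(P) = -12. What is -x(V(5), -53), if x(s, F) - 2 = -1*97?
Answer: 95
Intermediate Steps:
x(s, F) = -95 (x(s, F) = 2 - 1*97 = 2 - 97 = -95)
-x(V(5), -53) = -1*(-95) = 95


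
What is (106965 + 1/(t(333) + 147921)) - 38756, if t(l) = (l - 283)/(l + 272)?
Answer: 1220835444380/17898451 ≈ 68209.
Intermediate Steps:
t(l) = (-283 + l)/(272 + l)
(106965 + 1/(t(333) + 147921)) - 38756 = (106965 + 1/((-283 + 333)/(272 + 333) + 147921)) - 38756 = (106965 + 1/(50/605 + 147921)) - 38756 = (106965 + 1/((1/605)*50 + 147921)) - 38756 = (106965 + 1/(10/121 + 147921)) - 38756 = (106965 + 1/(17898451/121)) - 38756 = (106965 + 121/17898451) - 38756 = 1914507811336/17898451 - 38756 = 1220835444380/17898451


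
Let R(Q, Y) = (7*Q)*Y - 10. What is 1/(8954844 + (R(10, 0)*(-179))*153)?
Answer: 1/9228714 ≈ 1.0836e-7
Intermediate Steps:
R(Q, Y) = -10 + 7*Q*Y (R(Q, Y) = 7*Q*Y - 10 = -10 + 7*Q*Y)
1/(8954844 + (R(10, 0)*(-179))*153) = 1/(8954844 + ((-10 + 7*10*0)*(-179))*153) = 1/(8954844 + ((-10 + 0)*(-179))*153) = 1/(8954844 - 10*(-179)*153) = 1/(8954844 + 1790*153) = 1/(8954844 + 273870) = 1/9228714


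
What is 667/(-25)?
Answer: -667/25 ≈ -26.680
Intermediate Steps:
667/(-25) = -1/25*667 = -667/25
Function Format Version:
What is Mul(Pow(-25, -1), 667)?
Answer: Rational(-667, 25) ≈ -26.680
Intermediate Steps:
Mul(Pow(-25, -1), 667) = Mul(Rational(-1, 25), 667) = Rational(-667, 25)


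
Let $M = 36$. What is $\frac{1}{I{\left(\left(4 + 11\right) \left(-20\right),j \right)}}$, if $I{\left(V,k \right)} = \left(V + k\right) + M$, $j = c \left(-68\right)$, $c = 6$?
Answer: $- \frac{1}{672} \approx -0.0014881$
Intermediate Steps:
$j = -408$ ($j = 6 \left(-68\right) = -408$)
$I{\left(V,k \right)} = 36 + V + k$ ($I{\left(V,k \right)} = \left(V + k\right) + 36 = 36 + V + k$)
$\frac{1}{I{\left(\left(4 + 11\right) \left(-20\right),j \right)}} = \frac{1}{36 + \left(4 + 11\right) \left(-20\right) - 408} = \frac{1}{36 + 15 \left(-20\right) - 408} = \frac{1}{36 - 300 - 408} = \frac{1}{-672} = - \frac{1}{672}$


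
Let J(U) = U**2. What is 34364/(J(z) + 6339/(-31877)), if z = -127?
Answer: 547710614/257068897 ≈ 2.1306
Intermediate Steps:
34364/(J(z) + 6339/(-31877)) = 34364/((-127)**2 + 6339/(-31877)) = 34364/(16129 + 6339*(-1/31877)) = 34364/(16129 - 6339/31877) = 34364/(514137794/31877) = 34364*(31877/514137794) = 547710614/257068897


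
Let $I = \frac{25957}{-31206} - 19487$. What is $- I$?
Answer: $\frac{608137279}{31206} \approx 19488.0$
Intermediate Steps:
$I = - \frac{608137279}{31206}$ ($I = 25957 \left(- \frac{1}{31206}\right) - 19487 = - \frac{25957}{31206} - 19487 = - \frac{608137279}{31206} \approx -19488.0$)
$- I = \left(-1\right) \left(- \frac{608137279}{31206}\right) = \frac{608137279}{31206}$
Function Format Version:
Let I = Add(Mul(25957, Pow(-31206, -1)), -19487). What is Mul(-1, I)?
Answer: Rational(608137279, 31206) ≈ 19488.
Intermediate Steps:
I = Rational(-608137279, 31206) (I = Add(Mul(25957, Rational(-1, 31206)), -19487) = Add(Rational(-25957, 31206), -19487) = Rational(-608137279, 31206) ≈ -19488.)
Mul(-1, I) = Mul(-1, Rational(-608137279, 31206)) = Rational(608137279, 31206)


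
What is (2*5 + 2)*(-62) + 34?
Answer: -710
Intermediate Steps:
(2*5 + 2)*(-62) + 34 = (10 + 2)*(-62) + 34 = 12*(-62) + 34 = -744 + 34 = -710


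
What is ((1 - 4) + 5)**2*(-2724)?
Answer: -10896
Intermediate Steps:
((1 - 4) + 5)**2*(-2724) = (-3 + 5)**2*(-2724) = 2**2*(-2724) = 4*(-2724) = -10896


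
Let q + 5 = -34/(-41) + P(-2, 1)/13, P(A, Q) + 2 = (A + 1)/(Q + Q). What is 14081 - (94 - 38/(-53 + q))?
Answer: 855250555/61149 ≈ 13986.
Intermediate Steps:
P(A, Q) = -2 + (1 + A)/(2*Q) (P(A, Q) = -2 + (A + 1)/(Q + Q) = -2 + (1 + A)/((2*Q)) = -2 + (1 + A)*(1/(2*Q)) = -2 + (1 + A)/(2*Q))
q = -4651/1066 (q = -5 + (-34/(-41) + ((½)*(1 - 2 - 4*1)/1)/13) = -5 + (-34*(-1/41) + ((½)*1*(1 - 2 - 4))*(1/13)) = -5 + (34/41 + ((½)*1*(-5))*(1/13)) = -5 + (34/41 - 5/2*1/13) = -5 + (34/41 - 5/26) = -5 + 679/1066 = -4651/1066 ≈ -4.3630)
14081 - (94 - 38/(-53 + q)) = 14081 - (94 - 38/(-53 - 4651/1066)) = 14081 - (94 - 38/(-61149/1066)) = 14081 - (94 - 38*(-1066/61149)) = 14081 - (94 + 40508/61149) = 14081 - 1*5788514/61149 = 14081 - 5788514/61149 = 855250555/61149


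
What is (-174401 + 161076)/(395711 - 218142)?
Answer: -13325/177569 ≈ -0.075041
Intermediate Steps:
(-174401 + 161076)/(395711 - 218142) = -13325/177569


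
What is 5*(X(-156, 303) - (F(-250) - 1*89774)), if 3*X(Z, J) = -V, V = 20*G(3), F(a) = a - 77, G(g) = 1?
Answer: 1351415/3 ≈ 4.5047e+5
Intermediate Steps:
F(a) = -77 + a
V = 20 (V = 20*1 = 20)
X(Z, J) = -20/3 (X(Z, J) = (-1*20)/3 = (⅓)*(-20) = -20/3)
5*(X(-156, 303) - (F(-250) - 1*89774)) = 5*(-20/3 - ((-77 - 250) - 1*89774)) = 5*(-20/3 - (-327 - 89774)) = 5*(-20/3 - 1*(-90101)) = 5*(-20/3 + 90101) = 5*(270283/3) = 1351415/3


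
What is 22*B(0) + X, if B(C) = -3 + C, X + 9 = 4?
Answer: -71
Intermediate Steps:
X = -5 (X = -9 + 4 = -5)
22*B(0) + X = 22*(-3 + 0) - 5 = 22*(-3) - 5 = -66 - 5 = -71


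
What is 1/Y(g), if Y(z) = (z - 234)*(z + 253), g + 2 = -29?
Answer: -1/58830 ≈ -1.6998e-5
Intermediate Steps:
g = -31 (g = -2 - 29 = -31)
Y(z) = (-234 + z)*(253 + z)
1/Y(g) = 1/(-59202 + (-31)² + 19*(-31)) = 1/(-59202 + 961 - 589) = 1/(-58830) = -1/58830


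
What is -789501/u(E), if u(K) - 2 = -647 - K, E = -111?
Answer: 263167/178 ≈ 1478.5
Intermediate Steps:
u(K) = -645 - K (u(K) = 2 + (-647 - K) = -645 - K)
-789501/u(E) = -789501/(-645 - 1*(-111)) = -789501/(-645 + 111) = -789501/(-534) = -789501*(-1/534) = 263167/178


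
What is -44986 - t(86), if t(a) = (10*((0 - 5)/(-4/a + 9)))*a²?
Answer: -283642/77 ≈ -3683.7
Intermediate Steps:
t(a) = -50*a²/(9 - 4/a) (t(a) = (10*(-5/(9 - 4/a)))*a² = (-50/(9 - 4/a))*a² = -50*a²/(9 - 4/a))
-44986 - t(86) = -44986 - (-50)*86³/(-4 + 9*86) = -44986 - (-50)*636056/(-4 + 774) = -44986 - (-50)*636056/770 = -44986 - 1*(-3180280/77) = -44986 + 3180280/77 = -283642/77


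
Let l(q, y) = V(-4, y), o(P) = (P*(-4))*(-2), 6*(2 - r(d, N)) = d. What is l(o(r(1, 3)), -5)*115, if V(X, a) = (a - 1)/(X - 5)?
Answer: 230/3 ≈ 76.667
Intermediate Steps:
r(d, N) = 2 - d/6
V(X, a) = (-1 + a)/(-5 + X)
o(P) = 8*P (o(P) = -4*P*(-2) = 8*P)
l(q, y) = 1/9 - y/9 (l(q, y) = (-1 + y)/(-5 - 4) = (-1 + y)/(-9) = -(-1 + y)/9 = 1/9 - y/9)
l(o(r(1, 3)), -5)*115 = (1/9 - 1/9*(-5))*115 = (1/9 + 5/9)*115 = (2/3)*115 = 230/3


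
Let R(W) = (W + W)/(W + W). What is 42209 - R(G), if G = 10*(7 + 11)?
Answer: 42208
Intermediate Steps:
G = 180 (G = 10*18 = 180)
R(W) = 1 (R(W) = (2*W)/((2*W)) = (2*W)*(1/(2*W)) = 1)
42209 - R(G) = 42209 - 1*1 = 42209 - 1 = 42208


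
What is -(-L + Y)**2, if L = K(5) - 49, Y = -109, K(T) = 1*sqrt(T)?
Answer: -(60 + sqrt(5))**2 ≈ -3873.3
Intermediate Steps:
K(T) = sqrt(T)
L = -49 + sqrt(5) (L = sqrt(5) - 49 = -49 + sqrt(5) ≈ -46.764)
-(-L + Y)**2 = -(-(-49 + sqrt(5)) - 109)**2 = -((49 - sqrt(5)) - 109)**2 = -(-60 - sqrt(5))**2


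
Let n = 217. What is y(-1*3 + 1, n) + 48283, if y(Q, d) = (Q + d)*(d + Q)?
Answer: 94508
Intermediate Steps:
y(Q, d) = (Q + d)² (y(Q, d) = (Q + d)*(Q + d) = (Q + d)²)
y(-1*3 + 1, n) + 48283 = ((-1*3 + 1) + 217)² + 48283 = ((-3 + 1) + 217)² + 48283 = (-2 + 217)² + 48283 = 215² + 48283 = 46225 + 48283 = 94508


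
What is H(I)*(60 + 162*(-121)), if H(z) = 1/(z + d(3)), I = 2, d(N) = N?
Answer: -19542/5 ≈ -3908.4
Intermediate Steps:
H(z) = 1/(3 + z) (H(z) = 1/(z + 3) = 1/(3 + z))
H(I)*(60 + 162*(-121)) = (60 + 162*(-121))/(3 + 2) = (60 - 19602)/5 = (1/5)*(-19542) = -19542/5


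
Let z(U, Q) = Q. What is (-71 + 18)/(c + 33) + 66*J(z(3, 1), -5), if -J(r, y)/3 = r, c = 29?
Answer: -12329/62 ≈ -198.85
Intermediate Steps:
J(r, y) = -3*r
(-71 + 18)/(c + 33) + 66*J(z(3, 1), -5) = (-71 + 18)/(29 + 33) + 66*(-3*1) = -53/62 + 66*(-3) = -53*1/62 - 198 = -53/62 - 198 = -12329/62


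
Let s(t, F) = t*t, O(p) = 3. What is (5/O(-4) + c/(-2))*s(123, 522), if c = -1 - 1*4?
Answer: 126075/2 ≈ 63038.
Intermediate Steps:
s(t, F) = t²
c = -5 (c = -1 - 4 = -5)
(5/O(-4) + c/(-2))*s(123, 522) = (5/3 - 5/(-2))*123² = (5*(⅓) - 5*(-½))*15129 = (5/3 + 5/2)*15129 = (25/6)*15129 = 126075/2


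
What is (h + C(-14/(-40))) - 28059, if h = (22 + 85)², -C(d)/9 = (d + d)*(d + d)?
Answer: -1661441/100 ≈ -16614.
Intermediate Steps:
C(d) = -36*d² (C(d) = -9*(d + d)*(d + d) = -9*2*d*2*d = -36*d²)
h = 11449 (h = 107² = 11449)
(h + C(-14/(-40))) - 28059 = (11449 - 36*(-14/(-40))²) - 28059 = (11449 - 36*(-14*(-1/40))²) - 28059 = (11449 - 36*(7/20)²) - 28059 = (11449 - 36*49/400) - 28059 = (11449 - 441/100) - 28059 = 1144459/100 - 28059 = -1661441/100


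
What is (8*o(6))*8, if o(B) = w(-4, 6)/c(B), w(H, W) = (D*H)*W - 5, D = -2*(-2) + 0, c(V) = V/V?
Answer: -6464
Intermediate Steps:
c(V) = 1
D = 4 (D = 4 + 0 = 4)
w(H, W) = -5 + 4*H*W (w(H, W) = (4*H)*W - 5 = 4*H*W - 5 = -5 + 4*H*W)
o(B) = -101 (o(B) = (-5 + 4*(-4)*6)/1 = (-5 - 96)*1 = -101*1 = -101)
(8*o(6))*8 = (8*(-101))*8 = -808*8 = -6464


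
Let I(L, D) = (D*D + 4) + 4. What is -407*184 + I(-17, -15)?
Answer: -74655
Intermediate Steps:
I(L, D) = 8 + D² (I(L, D) = (D² + 4) + 4 = (4 + D²) + 4 = 8 + D²)
-407*184 + I(-17, -15) = -407*184 + (8 + (-15)²) = -74888 + (8 + 225) = -74888 + 233 = -74655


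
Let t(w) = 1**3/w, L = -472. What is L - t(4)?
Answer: -1889/4 ≈ -472.25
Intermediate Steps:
t(w) = 1/w
L - t(4) = -472 - 1/4 = -1889/4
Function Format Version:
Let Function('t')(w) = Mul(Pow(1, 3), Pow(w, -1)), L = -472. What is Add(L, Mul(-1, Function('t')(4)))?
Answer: Rational(-1889, 4) ≈ -472.25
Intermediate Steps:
Function('t')(w) = Pow(w, -1) (Function('t')(w) = Mul(1, Pow(w, -1)) = Pow(w, -1))
Add(L, Mul(-1, Function('t')(4))) = Add(-472, Mul(-1, Pow(4, -1))) = Add(-472, Mul(-1, Rational(1, 4))) = Add(-472, Rational(-1, 4)) = Rational(-1889, 4)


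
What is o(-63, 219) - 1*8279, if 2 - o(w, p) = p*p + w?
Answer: -56175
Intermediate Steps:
o(w, p) = 2 - w - p² (o(w, p) = 2 - (p*p + w) = 2 - (p² + w) = 2 - (w + p²) = 2 + (-w - p²) = 2 - w - p²)
o(-63, 219) - 1*8279 = (2 - 1*(-63) - 1*219²) - 1*8279 = (2 + 63 - 1*47961) - 8279 = (2 + 63 - 47961) - 8279 = -47896 - 8279 = -56175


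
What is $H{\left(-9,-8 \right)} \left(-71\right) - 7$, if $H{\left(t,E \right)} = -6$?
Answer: $419$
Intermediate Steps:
$H{\left(-9,-8 \right)} \left(-71\right) - 7 = \left(-6\right) \left(-71\right) - 7 = 426 - 7 = 419$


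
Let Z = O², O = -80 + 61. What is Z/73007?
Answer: 361/73007 ≈ 0.0049447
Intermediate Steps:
O = -19
Z = 361 (Z = (-19)² = 361)
Z/73007 = 361/73007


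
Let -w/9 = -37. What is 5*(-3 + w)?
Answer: 1650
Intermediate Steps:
w = 333 (w = -9*(-37) = 333)
5*(-3 + w) = 5*(-3 + 333) = 5*330 = 1650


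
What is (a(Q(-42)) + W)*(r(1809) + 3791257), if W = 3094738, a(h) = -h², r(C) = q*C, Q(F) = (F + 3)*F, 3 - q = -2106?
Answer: 3131524885972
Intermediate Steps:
q = 2109 (q = 3 - 1*(-2106) = 3 + 2106 = 2109)
Q(F) = F*(3 + F) (Q(F) = (3 + F)*F = F*(3 + F))
r(C) = 2109*C
(a(Q(-42)) + W)*(r(1809) + 3791257) = (-(-42*(3 - 42))² + 3094738)*(2109*1809 + 3791257) = (-(-42*(-39))² + 3094738)*(3815181 + 3791257) = (-1*1638² + 3094738)*7606438 = (-1*2683044 + 3094738)*7606438 = (-2683044 + 3094738)*7606438 = 411694*7606438 = 3131524885972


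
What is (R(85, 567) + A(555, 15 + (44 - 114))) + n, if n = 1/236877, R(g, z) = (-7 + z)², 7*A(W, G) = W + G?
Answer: 520110828907/1658139 ≈ 3.1367e+5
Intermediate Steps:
A(W, G) = G/7 + W/7 (A(W, G) = (W + G)/7 = (G + W)/7 = G/7 + W/7)
n = 1/236877 ≈ 4.2216e-6
(R(85, 567) + A(555, 15 + (44 - 114))) + n = ((-7 + 567)² + ((15 + (44 - 114))/7 + (⅐)*555)) + 1/236877 = (560² + ((15 - 70)/7 + 555/7)) + 1/236877 = (313600 + ((⅐)*(-55) + 555/7)) + 1/236877 = (313600 + (-55/7 + 555/7)) + 1/236877 = (313600 + 500/7) + 1/236877 = 2195700/7 + 1/236877 = 520110828907/1658139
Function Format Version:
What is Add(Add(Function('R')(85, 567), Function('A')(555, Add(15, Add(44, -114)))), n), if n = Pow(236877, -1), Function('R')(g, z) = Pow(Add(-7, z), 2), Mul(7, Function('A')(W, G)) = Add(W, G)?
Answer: Rational(520110828907, 1658139) ≈ 3.1367e+5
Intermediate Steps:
Function('A')(W, G) = Add(Mul(Rational(1, 7), G), Mul(Rational(1, 7), W)) (Function('A')(W, G) = Mul(Rational(1, 7), Add(W, G)) = Mul(Rational(1, 7), Add(G, W)) = Add(Mul(Rational(1, 7), G), Mul(Rational(1, 7), W)))
n = Rational(1, 236877) ≈ 4.2216e-6
Add(Add(Function('R')(85, 567), Function('A')(555, Add(15, Add(44, -114)))), n) = Add(Add(Pow(Add(-7, 567), 2), Add(Mul(Rational(1, 7), Add(15, Add(44, -114))), Mul(Rational(1, 7), 555))), Rational(1, 236877)) = Add(Add(Pow(560, 2), Add(Mul(Rational(1, 7), Add(15, -70)), Rational(555, 7))), Rational(1, 236877)) = Add(Add(313600, Add(Mul(Rational(1, 7), -55), Rational(555, 7))), Rational(1, 236877)) = Add(Add(313600, Add(Rational(-55, 7), Rational(555, 7))), Rational(1, 236877)) = Add(Add(313600, Rational(500, 7)), Rational(1, 236877)) = Add(Rational(2195700, 7), Rational(1, 236877)) = Rational(520110828907, 1658139)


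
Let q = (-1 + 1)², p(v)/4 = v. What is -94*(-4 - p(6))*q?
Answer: 0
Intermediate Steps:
p(v) = 4*v
q = 0 (q = 0² = 0)
-94*(-4 - p(6))*q = -94*(-4 - 4*6)*0 = -94*(-4 - 1*24)*0 = -94*(-4 - 24)*0 = -(-2632)*0 = -94*0 = 0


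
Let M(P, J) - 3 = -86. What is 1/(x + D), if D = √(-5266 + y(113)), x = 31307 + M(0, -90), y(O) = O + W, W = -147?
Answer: 7806/243735869 - 5*I*√53/487471738 ≈ 3.2026e-5 - 7.4672e-8*I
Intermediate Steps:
M(P, J) = -83 (M(P, J) = 3 - 86 = -83)
y(O) = -147 + O (y(O) = O - 147 = -147 + O)
x = 31224 (x = 31307 - 83 = 31224)
D = 10*I*√53 (D = √(-5266 + (-147 + 113)) = √(-5266 - 34) = √(-5300) = 10*I*√53 ≈ 72.801*I)
1/(x + D) = 1/(31224 + 10*I*√53)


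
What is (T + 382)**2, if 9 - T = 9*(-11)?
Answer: 240100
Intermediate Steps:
T = 108 (T = 9 - 9*(-11) = 9 - 1*(-99) = 9 + 99 = 108)
(T + 382)**2 = (108 + 382)**2 = 490**2 = 240100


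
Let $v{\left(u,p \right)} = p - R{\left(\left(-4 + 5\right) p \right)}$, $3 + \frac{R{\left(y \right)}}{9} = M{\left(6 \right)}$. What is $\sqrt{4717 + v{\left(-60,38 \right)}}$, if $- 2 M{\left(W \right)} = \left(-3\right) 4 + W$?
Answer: $\sqrt{4755} \approx 68.957$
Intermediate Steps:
$M{\left(W \right)} = 6 - \frac{W}{2}$ ($M{\left(W \right)} = - \frac{\left(-3\right) 4 + W}{2} = - \frac{-12 + W}{2} = 6 - \frac{W}{2}$)
$R{\left(y \right)} = 0$ ($R{\left(y \right)} = -27 + 9 \left(6 - 3\right) = -27 + 9 \cdot 3 = -27 + 27 = 0$)
$v{\left(u,p \right)} = p$ ($v{\left(u,p \right)} = p - 0 = p + 0 = p$)
$\sqrt{4717 + v{\left(-60,38 \right)}} = \sqrt{4717 + 38} = \sqrt{4755}$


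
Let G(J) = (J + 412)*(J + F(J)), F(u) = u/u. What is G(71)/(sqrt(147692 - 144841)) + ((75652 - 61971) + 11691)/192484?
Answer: 6343/48121 + 34776*sqrt(2851)/2851 ≈ 651.43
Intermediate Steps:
F(u) = 1
G(J) = (1 + J)*(412 + J) (G(J) = (J + 412)*(J + 1) = (412 + J)*(1 + J) = (1 + J)*(412 + J))
G(71)/(sqrt(147692 - 144841)) + ((75652 - 61971) + 11691)/192484 = (412 + 71**2 + 413*71)/(sqrt(147692 - 144841)) + ((75652 - 61971) + 11691)/192484 = (412 + 5041 + 29323)/(sqrt(2851)) + (13681 + 11691)*(1/192484) = 34776*(sqrt(2851)/2851) + 25372*(1/192484) = 34776*sqrt(2851)/2851 + 6343/48121 = 6343/48121 + 34776*sqrt(2851)/2851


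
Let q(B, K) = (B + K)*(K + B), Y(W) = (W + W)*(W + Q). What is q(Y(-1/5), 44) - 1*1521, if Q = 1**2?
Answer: 241839/625 ≈ 386.94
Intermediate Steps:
Q = 1
Y(W) = 2*W*(1 + W) (Y(W) = (W + W)*(W + 1) = (2*W)*(1 + W) = 2*W*(1 + W))
q(B, K) = (B + K)**2 (q(B, K) = (B + K)*(B + K) = (B + K)**2)
q(Y(-1/5), 44) - 1*1521 = (2*(-1/5)*(1 - 1/5) + 44)**2 - 1*1521 = (2*(-1*1/5)*(1 - 1*1/5) + 44)**2 - 1521 = (2*(-1/5)*(1 - 1/5) + 44)**2 - 1521 = (2*(-1/5)*(4/5) + 44)**2 - 1521 = (-8/25 + 44)**2 - 1521 = (1092/25)**2 - 1521 = 1192464/625 - 1521 = 241839/625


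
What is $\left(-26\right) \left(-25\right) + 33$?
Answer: $683$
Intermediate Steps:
$\left(-26\right) \left(-25\right) + 33 = 650 + 33 = 683$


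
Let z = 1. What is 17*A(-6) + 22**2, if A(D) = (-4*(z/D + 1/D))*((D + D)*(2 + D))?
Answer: 1572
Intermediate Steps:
A(D) = -32 - 16*D (A(D) = (-4*(1/D + 1/D))*((D + D)*(2 + D)) = (-4*(1/D + 1/D))*((2*D)*(2 + D)) = (-8/D)*(2*D*(2 + D)) = -32 - 16*D)
17*A(-6) + 22**2 = 17*(-32 - 16*(-6)) + 22**2 = 17*(-32 + 96) + 484 = 17*64 + 484 = 1088 + 484 = 1572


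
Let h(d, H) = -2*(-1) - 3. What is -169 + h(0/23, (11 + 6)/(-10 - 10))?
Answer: -170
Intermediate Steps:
h(d, H) = -1 (h(d, H) = 2 - 3 = -1)
-169 + h(0/23, (11 + 6)/(-10 - 10)) = -169 - 1 = -170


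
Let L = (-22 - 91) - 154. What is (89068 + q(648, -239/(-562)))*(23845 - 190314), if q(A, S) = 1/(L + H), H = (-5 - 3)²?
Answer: -3009893194607/203 ≈ -1.4827e+10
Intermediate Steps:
H = 64 (H = (-8)² = 64)
L = -267 (L = -113 - 154 = -267)
q(A, S) = -1/203 (q(A, S) = 1/(-267 + 64) = 1/(-203) = -1/203)
(89068 + q(648, -239/(-562)))*(23845 - 190314) = (89068 - 1/203)*(23845 - 190314) = (18080803/203)*(-166469) = -3009893194607/203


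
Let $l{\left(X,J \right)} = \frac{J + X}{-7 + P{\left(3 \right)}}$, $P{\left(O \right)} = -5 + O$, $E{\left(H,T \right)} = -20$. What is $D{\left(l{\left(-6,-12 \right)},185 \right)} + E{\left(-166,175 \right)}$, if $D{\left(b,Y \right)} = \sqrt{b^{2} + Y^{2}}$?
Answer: $-20 + \sqrt{34229} \approx 165.01$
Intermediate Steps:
$l{\left(X,J \right)} = - \frac{J}{9} - \frac{X}{9}$ ($l{\left(X,J \right)} = \frac{J + X}{-7 + \left(-5 + 3\right)} = \frac{J + X}{-7 - 2} = \frac{J + X}{-9} = \left(J + X\right) \left(- \frac{1}{9}\right) = - \frac{J}{9} - \frac{X}{9}$)
$D{\left(b,Y \right)} = \sqrt{Y^{2} + b^{2}}$
$D{\left(l{\left(-6,-12 \right)},185 \right)} + E{\left(-166,175 \right)} = \sqrt{185^{2} + \left(\left(- \frac{1}{9}\right) \left(-12\right) - - \frac{2}{3}\right)^{2}} - 20 = \sqrt{34225 + \left(\frac{4}{3} + \frac{2}{3}\right)^{2}} - 20 = \sqrt{34225 + 2^{2}} - 20 = \sqrt{34225 + 4} - 20 = \sqrt{34229} - 20 = -20 + \sqrt{34229}$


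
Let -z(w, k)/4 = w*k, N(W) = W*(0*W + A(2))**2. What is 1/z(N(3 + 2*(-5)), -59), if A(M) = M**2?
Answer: -1/26432 ≈ -3.7833e-5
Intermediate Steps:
N(W) = 16*W (N(W) = W*(0*W + 2**2)**2 = W*(0 + 4)**2 = W*4**2 = W*16 = 16*W)
z(w, k) = -4*k*w (z(w, k) = -4*w*k = -4*k*w)
1/z(N(3 + 2*(-5)), -59) = 1/(-4*(-59)*16*(3 + 2*(-5))) = 1/(-4*(-59)*16*(3 - 10)) = 1/(-4*(-59)*16*(-7)) = 1/(-4*(-59)*(-112)) = 1/(-26432) = -1/26432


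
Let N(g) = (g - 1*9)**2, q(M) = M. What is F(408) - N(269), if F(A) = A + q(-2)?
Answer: -67194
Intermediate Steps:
N(g) = (-9 + g)**2 (N(g) = (g - 9)**2 = (-9 + g)**2)
F(A) = -2 + A (F(A) = A - 2 = -2 + A)
F(408) - N(269) = (-2 + 408) - (-9 + 269)**2 = 406 - 1*260**2 = 406 - 1*67600 = 406 - 67600 = -67194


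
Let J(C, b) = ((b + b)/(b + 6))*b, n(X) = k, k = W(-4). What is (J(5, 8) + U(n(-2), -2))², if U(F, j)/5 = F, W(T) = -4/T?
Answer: 9801/49 ≈ 200.02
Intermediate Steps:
k = 1 (k = -4/(-4) = -4*(-¼) = 1)
n(X) = 1
J(C, b) = 2*b²/(6 + b) (J(C, b) = ((2*b)/(6 + b))*b = (2*b/(6 + b))*b = 2*b²/(6 + b))
U(F, j) = 5*F
(J(5, 8) + U(n(-2), -2))² = (2*8²/(6 + 8) + 5*1)² = (2*64/14 + 5)² = (2*64*(1/14) + 5)² = (64/7 + 5)² = (99/7)² = 9801/49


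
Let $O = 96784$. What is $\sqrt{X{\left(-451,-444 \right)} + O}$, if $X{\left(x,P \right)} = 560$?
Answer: $312$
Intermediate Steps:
$\sqrt{X{\left(-451,-444 \right)} + O} = \sqrt{560 + 96784} = \sqrt{97344} = 312$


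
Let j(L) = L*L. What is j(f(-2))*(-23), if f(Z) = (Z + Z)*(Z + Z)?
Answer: -5888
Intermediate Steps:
f(Z) = 4*Z**2 (f(Z) = (2*Z)*(2*Z) = 4*Z**2)
j(L) = L**2
j(f(-2))*(-23) = (4*(-2)**2)**2*(-23) = (4*4)**2*(-23) = 16**2*(-23) = 256*(-23) = -5888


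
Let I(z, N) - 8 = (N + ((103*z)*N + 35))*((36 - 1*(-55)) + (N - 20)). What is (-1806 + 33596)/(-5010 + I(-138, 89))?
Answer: -15895/101196261 ≈ -0.00015707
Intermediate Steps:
I(z, N) = 8 + (71 + N)*(35 + N + 103*N*z) (I(z, N) = 8 + (N + ((103*z)*N + 35))*((36 - 1*(-55)) + (N - 20)) = 8 + (N + (103*N*z + 35))*((36 + 55) + (-20 + N)) = 8 + (N + (35 + 103*N*z))*(91 + (-20 + N)) = 8 + (35 + N + 103*N*z)*(71 + N) = 8 + (71 + N)*(35 + N + 103*N*z))
(-1806 + 33596)/(-5010 + I(-138, 89)) = (-1806 + 33596)/(-5010 + (2493 + 89**2 + 106*89 + 103*(-138)*89**2 + 7313*89*(-138))) = 31790/(-5010 + (2493 + 7921 + 9434 + 103*(-138)*7921 - 89818266)) = 31790/(-5010 + (2493 + 7921 + 9434 - 112589094 - 89818266)) = 31790/(-5010 - 202387512) = 31790/(-202392522) = 31790*(-1/202392522) = -15895/101196261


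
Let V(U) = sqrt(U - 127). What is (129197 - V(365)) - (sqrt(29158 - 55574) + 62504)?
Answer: 66693 - sqrt(238) - 4*I*sqrt(1651) ≈ 66678.0 - 162.53*I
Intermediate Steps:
V(U) = sqrt(-127 + U)
(129197 - V(365)) - (sqrt(29158 - 55574) + 62504) = (129197 - sqrt(-127 + 365)) - (sqrt(29158 - 55574) + 62504) = (129197 - sqrt(238)) - (sqrt(-26416) + 62504) = (129197 - sqrt(238)) - (4*I*sqrt(1651) + 62504) = (129197 - sqrt(238)) - (62504 + 4*I*sqrt(1651)) = (129197 - sqrt(238)) + (-62504 - 4*I*sqrt(1651)) = 66693 - sqrt(238) - 4*I*sqrt(1651)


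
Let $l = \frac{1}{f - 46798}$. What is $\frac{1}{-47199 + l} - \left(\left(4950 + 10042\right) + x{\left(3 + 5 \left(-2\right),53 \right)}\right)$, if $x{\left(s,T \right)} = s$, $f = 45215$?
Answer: $- \frac{1119619531313}{74716018} \approx -14985.0$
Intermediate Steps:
$l = - \frac{1}{1583}$ ($l = \frac{1}{45215 - 46798} = \frac{1}{-1583} = - \frac{1}{1583} \approx -0.00063171$)
$\frac{1}{-47199 + l} - \left(\left(4950 + 10042\right) + x{\left(3 + 5 \left(-2\right),53 \right)}\right) = \frac{1}{-47199 - \frac{1}{1583}} - \left(\left(4950 + 10042\right) + \left(3 + 5 \left(-2\right)\right)\right) = \frac{1}{- \frac{74716018}{1583}} - \left(14992 + \left(3 - 10\right)\right) = - \frac{1583}{74716018} - \left(14992 - 7\right) = - \frac{1583}{74716018} - 14985 = - \frac{1119619531313}{74716018}$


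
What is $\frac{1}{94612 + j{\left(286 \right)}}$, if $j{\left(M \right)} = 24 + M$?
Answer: $\frac{1}{94922} \approx 1.0535 \cdot 10^{-5}$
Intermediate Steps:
$\frac{1}{94612 + j{\left(286 \right)}} = \frac{1}{94612 + \left(24 + 286\right)} = \frac{1}{94612 + 310} = \frac{1}{94922}$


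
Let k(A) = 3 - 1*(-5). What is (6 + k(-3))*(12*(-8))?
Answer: -1344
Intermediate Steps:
k(A) = 8 (k(A) = 3 + 5 = 8)
(6 + k(-3))*(12*(-8)) = (6 + 8)*(12*(-8)) = 14*(-96) = -1344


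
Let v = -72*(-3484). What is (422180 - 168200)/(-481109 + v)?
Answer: -253980/230261 ≈ -1.1030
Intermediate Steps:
v = 250848
(422180 - 168200)/(-481109 + v) = (422180 - 168200)/(-481109 + 250848) = 253980/(-230261) = 253980*(-1/230261) = -253980/230261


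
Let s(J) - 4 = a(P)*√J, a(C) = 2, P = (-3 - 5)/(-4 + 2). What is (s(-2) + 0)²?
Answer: 8 + 16*I*√2 ≈ 8.0 + 22.627*I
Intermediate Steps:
P = 4 (P = -8/(-2) = -8*(-½) = 4)
s(J) = 4 + 2*√J
(s(-2) + 0)² = ((4 + 2*√(-2)) + 0)² = ((4 + 2*(I*√2)) + 0)² = ((4 + 2*I*√2) + 0)² = (4 + 2*I*√2)²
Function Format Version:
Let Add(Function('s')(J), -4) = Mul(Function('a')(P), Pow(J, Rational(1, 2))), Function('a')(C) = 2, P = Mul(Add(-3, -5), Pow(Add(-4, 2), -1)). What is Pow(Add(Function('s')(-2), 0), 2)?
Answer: Add(8, Mul(16, I, Pow(2, Rational(1, 2)))) ≈ Add(8.0000, Mul(22.627, I))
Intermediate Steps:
P = 4 (P = Mul(-8, Pow(-2, -1)) = Mul(-8, Rational(-1, 2)) = 4)
Function('s')(J) = Add(4, Mul(2, Pow(J, Rational(1, 2))))
Pow(Add(Function('s')(-2), 0), 2) = Pow(Add(Add(4, Mul(2, Pow(-2, Rational(1, 2)))), 0), 2) = Pow(Add(Add(4, Mul(2, Mul(I, Pow(2, Rational(1, 2))))), 0), 2) = Pow(Add(Add(4, Mul(2, I, Pow(2, Rational(1, 2)))), 0), 2) = Pow(Add(4, Mul(2, I, Pow(2, Rational(1, 2)))), 2)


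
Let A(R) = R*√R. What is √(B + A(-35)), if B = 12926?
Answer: √(12926 - 35*I*√35) ≈ 113.7 - 0.9106*I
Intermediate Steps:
A(R) = R^(3/2)
√(B + A(-35)) = √(12926 + (-35)^(3/2)) = √(12926 - 35*I*√35)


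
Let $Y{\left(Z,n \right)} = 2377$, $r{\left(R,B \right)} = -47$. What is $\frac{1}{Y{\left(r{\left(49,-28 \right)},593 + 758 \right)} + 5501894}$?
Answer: $\frac{1}{5504271} \approx 1.8168 \cdot 10^{-7}$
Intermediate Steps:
$\frac{1}{Y{\left(r{\left(49,-28 \right)},593 + 758 \right)} + 5501894} = \frac{1}{2377 + 5501894} = \frac{1}{5504271}$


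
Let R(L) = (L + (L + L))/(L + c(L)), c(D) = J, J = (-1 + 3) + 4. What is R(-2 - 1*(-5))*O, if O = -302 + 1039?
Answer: 737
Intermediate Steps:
J = 6 (J = 2 + 4 = 6)
O = 737
c(D) = 6
R(L) = 3*L/(6 + L) (R(L) = (L + (L + L))/(L + 6) = (L + 2*L)/(6 + L) = (3*L)/(6 + L) = 3*L/(6 + L))
R(-2 - 1*(-5))*O = (3*(-2 - 1*(-5))/(6 + (-2 - 1*(-5))))*737 = (3*(-2 + 5)/(6 + (-2 + 5)))*737 = (3*3/(6 + 3))*737 = (3*3/9)*737 = (3*3*(1/9))*737 = 1*737 = 737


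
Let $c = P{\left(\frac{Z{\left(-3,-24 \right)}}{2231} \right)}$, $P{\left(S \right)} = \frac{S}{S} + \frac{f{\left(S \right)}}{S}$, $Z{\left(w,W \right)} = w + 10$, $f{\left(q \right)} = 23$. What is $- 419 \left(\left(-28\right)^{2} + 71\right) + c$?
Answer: $- \frac{2456395}{7} \approx -3.5091 \cdot 10^{5}$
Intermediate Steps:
$Z{\left(w,W \right)} = 10 + w$
$P{\left(S \right)} = 1 + \frac{23}{S}$ ($P{\left(S \right)} = \frac{S}{S} + \frac{23}{S} = 1 + \frac{23}{S}$)
$c = \frac{51320}{7}$ ($c = \frac{23 + \frac{10 - 3}{2231}}{\left(10 - 3\right) \frac{1}{2231}} = \frac{23 + 7 \cdot \frac{1}{2231}}{7 \cdot \frac{1}{2231}} = \frac{23 + \frac{7}{2231}}{\frac{7}{2231}} = \frac{2231}{7} \cdot \frac{51320}{2231} = \frac{51320}{7} \approx 7331.4$)
$- 419 \left(\left(-28\right)^{2} + 71\right) + c = - 419 \left(\left(-28\right)^{2} + 71\right) + \frac{51320}{7} = - 419 \left(784 + 71\right) + \frac{51320}{7} = \left(-419\right) 855 + \frac{51320}{7} = -358245 + \frac{51320}{7} = - \frac{2456395}{7}$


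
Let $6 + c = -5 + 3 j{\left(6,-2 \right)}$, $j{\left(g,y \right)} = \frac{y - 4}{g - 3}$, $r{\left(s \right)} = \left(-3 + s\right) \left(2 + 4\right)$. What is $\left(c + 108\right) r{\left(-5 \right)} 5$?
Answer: $-21840$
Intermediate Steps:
$r{\left(s \right)} = -18 + 6 s$ ($r{\left(s \right)} = \left(-3 + s\right) 6 = -18 + 6 s$)
$j{\left(g,y \right)} = \frac{-4 + y}{-3 + g}$
$c = -17$ ($c = -6 + \left(-5 + 3 \frac{-4 - 2}{-3 + 6}\right) = -6 + \left(-5 + 3 \cdot \frac{1}{3} \left(-6\right)\right) = -6 + \left(-5 + 3 \left(-2\right)\right) = -6 - 11 = -17$)
$\left(c + 108\right) r{\left(-5 \right)} 5 = \left(-17 + 108\right) \left(-18 + 6 \left(-5\right)\right) 5 = 91 \left(-18 - 30\right) 5 = 91 \left(\left(-48\right) 5\right) = 91 \left(-240\right) = -21840$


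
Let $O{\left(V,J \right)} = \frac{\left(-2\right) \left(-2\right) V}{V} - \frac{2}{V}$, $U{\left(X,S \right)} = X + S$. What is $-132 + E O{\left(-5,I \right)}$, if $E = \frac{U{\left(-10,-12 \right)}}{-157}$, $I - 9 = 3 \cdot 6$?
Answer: $- \frac{103136}{785} \approx -131.38$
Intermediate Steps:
$U{\left(X,S \right)} = S + X$
$I = 27$ ($I = 9 + 3 \cdot 6 = 9 + 18 = 27$)
$E = \frac{22}{157}$ ($E = \frac{-12 - 10}{-157} = \left(-22\right) \left(- \frac{1}{157}\right) = \frac{22}{157} \approx 0.14013$)
$O{\left(V,J \right)} = 4 - \frac{2}{V}$ ($O{\left(V,J \right)} = \frac{4 V}{V} - \frac{2}{V} = 4 - \frac{2}{V}$)
$-132 + E O{\left(-5,I \right)} = -132 + \frac{22 \left(4 - \frac{2}{-5}\right)}{157} = -132 + \frac{22 \left(4 - - \frac{2}{5}\right)}{157} = -132 + \frac{22 \left(4 + \frac{2}{5}\right)}{157} = -132 + \frac{22}{157} \cdot \frac{22}{5} = -132 + \frac{484}{785} = - \frac{103136}{785}$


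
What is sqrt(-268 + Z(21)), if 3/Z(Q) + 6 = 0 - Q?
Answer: I*sqrt(2413)/3 ≈ 16.374*I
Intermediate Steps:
Z(Q) = 3/(-6 - Q) (Z(Q) = 3/(-6 + (0 - Q)) = 3/(-6 - Q))
sqrt(-268 + Z(21)) = sqrt(-268 - 3/(6 + 21)) = sqrt(-268 - 3/27) = sqrt(-268 - 3*1/27) = sqrt(-268 - 1/9) = sqrt(-2413/9) = I*sqrt(2413)/3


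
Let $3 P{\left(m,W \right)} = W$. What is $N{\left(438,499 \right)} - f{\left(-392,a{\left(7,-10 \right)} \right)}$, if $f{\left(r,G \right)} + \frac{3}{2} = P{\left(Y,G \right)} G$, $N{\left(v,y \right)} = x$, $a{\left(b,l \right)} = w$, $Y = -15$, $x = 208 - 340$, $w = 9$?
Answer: $- \frac{315}{2} \approx -157.5$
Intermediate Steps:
$x = -132$ ($x = 208 - 340 = -132$)
$a{\left(b,l \right)} = 9$
$N{\left(v,y \right)} = -132$
$P{\left(m,W \right)} = \frac{W}{3}$
$f{\left(r,G \right)} = - \frac{3}{2} + \frac{G^{2}}{3}$ ($f{\left(r,G \right)} = - \frac{3}{2} + \frac{G}{3} G = - \frac{3}{2} + \frac{G^{2}}{3}$)
$N{\left(438,499 \right)} - f{\left(-392,a{\left(7,-10 \right)} \right)} = -132 - \left(- \frac{3}{2} + \frac{9^{2}}{3}\right) = -132 - \left(- \frac{3}{2} + \frac{1}{3} \cdot 81\right) = -132 - \left(- \frac{3}{2} + 27\right) = -132 - \frac{51}{2} = - \frac{315}{2}$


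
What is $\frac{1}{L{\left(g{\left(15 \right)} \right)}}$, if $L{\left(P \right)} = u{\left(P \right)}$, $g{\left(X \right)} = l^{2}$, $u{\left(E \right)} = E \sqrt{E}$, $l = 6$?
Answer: $\frac{1}{216} \approx 0.0046296$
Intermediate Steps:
$u{\left(E \right)} = E^{\frac{3}{2}}$
$g{\left(X \right)} = 36$ ($g{\left(X \right)} = 6^{2} = 36$)
$L{\left(P \right)} = P^{\frac{3}{2}}$
$\frac{1}{L{\left(g{\left(15 \right)} \right)}} = \frac{1}{36^{\frac{3}{2}}} = \frac{1}{216}$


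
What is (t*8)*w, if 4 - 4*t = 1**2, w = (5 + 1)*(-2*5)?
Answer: -360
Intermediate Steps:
w = -60 (w = 6*(-10) = -60)
t = 3/4 (t = 1 - 1/4*1**2 = 1 - 1/4*1 = 1 - 1/4 = 3/4 ≈ 0.75000)
(t*8)*w = ((3/4)*8)*(-60) = 6*(-60) = -360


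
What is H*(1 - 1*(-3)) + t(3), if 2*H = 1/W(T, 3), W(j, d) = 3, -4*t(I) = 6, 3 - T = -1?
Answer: -⅚ ≈ -0.83333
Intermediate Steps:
T = 4 (T = 3 - 1*(-1) = 3 + 1 = 4)
t(I) = -3/2 (t(I) = -¼*6 = -3/2)
H = ⅙ (H = (½)/3 = (½)*(⅓) = ⅙ ≈ 0.16667)
H*(1 - 1*(-3)) + t(3) = (1 - 1*(-3))/6 - 3/2 = (1 + 3)/6 - 3/2 = (⅙)*4 - 3/2 = ⅔ - 3/2 = -⅚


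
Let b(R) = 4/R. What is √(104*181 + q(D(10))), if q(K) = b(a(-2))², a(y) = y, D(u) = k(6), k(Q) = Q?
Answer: 6*√523 ≈ 137.22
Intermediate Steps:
D(u) = 6
q(K) = 4 (q(K) = (4/(-2))² = (4*(-½))² = (-2)² = 4)
√(104*181 + q(D(10))) = √(104*181 + 4) = √(18824 + 4) = √18828 = 6*√523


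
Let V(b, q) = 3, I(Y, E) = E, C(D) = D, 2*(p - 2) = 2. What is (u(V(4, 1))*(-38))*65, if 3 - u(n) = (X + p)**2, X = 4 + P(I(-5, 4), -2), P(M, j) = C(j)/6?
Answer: 921310/9 ≈ 1.0237e+5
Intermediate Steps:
p = 3 (p = 2 + (1/2)*2 = 2 + 1 = 3)
P(M, j) = j/6
X = 11/3 (X = 4 + (1/6)*(-2) = 4 - 1/3 = 11/3 ≈ 3.6667)
u(n) = -373/9 (u(n) = 3 - (11/3 + 3)**2 = 3 - (20/3)**2 = 3 - 1*400/9 = 3 - 400/9 = -373/9)
(u(V(4, 1))*(-38))*65 = -373/9*(-38)*65 = (14174/9)*65 = 921310/9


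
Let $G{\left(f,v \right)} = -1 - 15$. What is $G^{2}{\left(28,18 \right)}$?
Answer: $256$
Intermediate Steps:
$G{\left(f,v \right)} = -16$
$G^{2}{\left(28,18 \right)} = \left(-16\right)^{2} = 256$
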